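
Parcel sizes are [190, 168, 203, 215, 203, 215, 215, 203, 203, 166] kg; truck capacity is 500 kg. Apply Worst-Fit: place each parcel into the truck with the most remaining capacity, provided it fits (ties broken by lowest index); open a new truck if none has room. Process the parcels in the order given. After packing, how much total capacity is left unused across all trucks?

519

190 kg → truck 1 (remaining 310 kg)
168 kg → truck 1 (remaining 142 kg)
203 kg → truck 2 (remaining 297 kg)
215 kg → truck 2 (remaining 82 kg)
203 kg → truck 3 (remaining 297 kg)
215 kg → truck 3 (remaining 82 kg)
215 kg → truck 4 (remaining 285 kg)
203 kg → truck 4 (remaining 82 kg)
203 kg → truck 5 (remaining 297 kg)
166 kg → truck 5 (remaining 131 kg)
5 trucks × 500 kg = 2500 kg; used 1981 kg; unused 519 kg.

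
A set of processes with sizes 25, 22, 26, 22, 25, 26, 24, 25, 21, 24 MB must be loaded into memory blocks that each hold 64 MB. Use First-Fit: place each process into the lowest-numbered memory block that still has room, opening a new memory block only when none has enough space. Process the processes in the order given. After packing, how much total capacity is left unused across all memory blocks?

Put 25 MB in memory block 1; 39 MB remain.
Put 22 MB in memory block 1; 17 MB remain.
Put 26 MB in memory block 2; 38 MB remain.
Put 22 MB in memory block 2; 16 MB remain.
Put 25 MB in memory block 3; 39 MB remain.
Put 26 MB in memory block 3; 13 MB remain.
Put 24 MB in memory block 4; 40 MB remain.
Put 25 MB in memory block 4; 15 MB remain.
Put 21 MB in memory block 5; 43 MB remain.
Put 24 MB in memory block 5; 19 MB remain.
5 memory blocks × 64 MB = 320 MB; used 240 MB; unused 80 MB.

80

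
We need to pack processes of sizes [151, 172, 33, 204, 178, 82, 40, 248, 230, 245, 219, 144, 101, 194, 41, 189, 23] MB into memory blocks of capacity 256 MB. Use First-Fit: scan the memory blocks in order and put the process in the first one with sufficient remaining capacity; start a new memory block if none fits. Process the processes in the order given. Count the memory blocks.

Put 151 MB in memory block 1; 105 MB remain.
Put 172 MB in memory block 2; 84 MB remain.
Put 33 MB in memory block 1; 72 MB remain.
Put 204 MB in memory block 3; 52 MB remain.
Put 178 MB in memory block 4; 78 MB remain.
Put 82 MB in memory block 2; 2 MB remain.
Put 40 MB in memory block 1; 32 MB remain.
Put 248 MB in memory block 5; 8 MB remain.
Put 230 MB in memory block 6; 26 MB remain.
Put 245 MB in memory block 7; 11 MB remain.
Put 219 MB in memory block 8; 37 MB remain.
Put 144 MB in memory block 9; 112 MB remain.
Put 101 MB in memory block 9; 11 MB remain.
Put 194 MB in memory block 10; 62 MB remain.
Put 41 MB in memory block 3; 11 MB remain.
Put 189 MB in memory block 11; 67 MB remain.
Put 23 MB in memory block 1; 9 MB remain.
Final memory blocks: [151,33,40,23] [172,82] [204,41] [178] [248] [230] [245] [219] [144,101] [194] [189].

11 memory blocks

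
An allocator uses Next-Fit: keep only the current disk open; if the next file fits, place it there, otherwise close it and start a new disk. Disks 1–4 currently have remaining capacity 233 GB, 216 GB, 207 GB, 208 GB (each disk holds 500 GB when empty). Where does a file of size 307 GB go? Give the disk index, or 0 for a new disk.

0

Next-Fit only looks at disk 4, which has 208 GB free.
307 GB does not fit, so a new disk is opened.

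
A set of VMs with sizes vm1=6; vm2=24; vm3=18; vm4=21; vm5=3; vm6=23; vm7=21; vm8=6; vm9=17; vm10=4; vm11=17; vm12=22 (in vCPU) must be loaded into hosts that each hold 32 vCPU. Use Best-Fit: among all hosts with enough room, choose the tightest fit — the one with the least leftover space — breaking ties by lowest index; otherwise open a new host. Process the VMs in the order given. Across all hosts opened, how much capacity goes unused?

74

host 1: place vm1 (6 vCPU), 26 vCPU left
host 1: place vm2 (24 vCPU), 2 vCPU left
host 2: place vm3 (18 vCPU), 14 vCPU left
host 3: place vm4 (21 vCPU), 11 vCPU left
host 3: place vm5 (3 vCPU), 8 vCPU left
host 4: place vm6 (23 vCPU), 9 vCPU left
host 5: place vm7 (21 vCPU), 11 vCPU left
host 3: place vm8 (6 vCPU), 2 vCPU left
host 6: place vm9 (17 vCPU), 15 vCPU left
host 4: place vm10 (4 vCPU), 5 vCPU left
host 7: place vm11 (17 vCPU), 15 vCPU left
host 8: place vm12 (22 vCPU), 10 vCPU left
8 hosts × 32 vCPU = 256 vCPU; used 182 vCPU; unused 74 vCPU.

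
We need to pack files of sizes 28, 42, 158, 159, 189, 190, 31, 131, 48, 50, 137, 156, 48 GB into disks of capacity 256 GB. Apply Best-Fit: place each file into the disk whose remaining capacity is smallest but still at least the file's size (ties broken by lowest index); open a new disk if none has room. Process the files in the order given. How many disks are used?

disk 1: place 28 GB, 228 GB left
disk 1: place 42 GB, 186 GB left
disk 1: place 158 GB, 28 GB left
disk 2: place 159 GB, 97 GB left
disk 3: place 189 GB, 67 GB left
disk 4: place 190 GB, 66 GB left
disk 4: place 31 GB, 35 GB left
disk 5: place 131 GB, 125 GB left
disk 3: place 48 GB, 19 GB left
disk 2: place 50 GB, 47 GB left
disk 6: place 137 GB, 119 GB left
disk 7: place 156 GB, 100 GB left
disk 7: place 48 GB, 52 GB left
Final disks: [28,42,158] [159,50] [189,48] [190,31] [131] [137] [156,48].

7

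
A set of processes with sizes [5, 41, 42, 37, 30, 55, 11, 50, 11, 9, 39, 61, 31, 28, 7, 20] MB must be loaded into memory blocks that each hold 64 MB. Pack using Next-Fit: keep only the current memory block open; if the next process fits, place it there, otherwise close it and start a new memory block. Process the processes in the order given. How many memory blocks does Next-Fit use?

10 memory blocks

memory block 1: place 5 MB, 59 MB left
memory block 1: place 41 MB, 18 MB left
memory block 2: place 42 MB, 22 MB left
memory block 3: place 37 MB, 27 MB left
memory block 4: place 30 MB, 34 MB left
memory block 5: place 55 MB, 9 MB left
memory block 6: place 11 MB, 53 MB left
memory block 6: place 50 MB, 3 MB left
memory block 7: place 11 MB, 53 MB left
memory block 7: place 9 MB, 44 MB left
memory block 7: place 39 MB, 5 MB left
memory block 8: place 61 MB, 3 MB left
memory block 9: place 31 MB, 33 MB left
memory block 9: place 28 MB, 5 MB left
memory block 10: place 7 MB, 57 MB left
memory block 10: place 20 MB, 37 MB left
Final memory blocks: [5,41] [42] [37] [30] [55] [11,50] [11,9,39] [61] [31,28] [7,20].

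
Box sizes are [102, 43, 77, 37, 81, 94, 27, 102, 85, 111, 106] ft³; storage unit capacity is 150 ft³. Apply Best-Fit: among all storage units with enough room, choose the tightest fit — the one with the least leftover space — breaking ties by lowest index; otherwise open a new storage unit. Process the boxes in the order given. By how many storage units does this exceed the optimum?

Best-Fit: [102,43] [77,37,27] [81] [94] [102] [85] [111] [106] → 8 storage units.
8 boxes exceed 75 ft³ (half the capacity), and no two of those can share a storage unit, so at least 8 storage units are needed.
So 8 is already optimal.

0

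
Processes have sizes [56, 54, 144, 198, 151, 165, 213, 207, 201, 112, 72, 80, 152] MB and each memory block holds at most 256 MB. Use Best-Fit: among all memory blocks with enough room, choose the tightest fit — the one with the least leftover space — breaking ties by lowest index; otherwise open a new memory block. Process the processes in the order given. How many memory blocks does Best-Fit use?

9 memory blocks

Put 56 MB in memory block 1; 200 MB remain.
Put 54 MB in memory block 1; 146 MB remain.
Put 144 MB in memory block 1; 2 MB remain.
Put 198 MB in memory block 2; 58 MB remain.
Put 151 MB in memory block 3; 105 MB remain.
Put 165 MB in memory block 4; 91 MB remain.
Put 213 MB in memory block 5; 43 MB remain.
Put 207 MB in memory block 6; 49 MB remain.
Put 201 MB in memory block 7; 55 MB remain.
Put 112 MB in memory block 8; 144 MB remain.
Put 72 MB in memory block 4; 19 MB remain.
Put 80 MB in memory block 3; 25 MB remain.
Put 152 MB in memory block 9; 104 MB remain.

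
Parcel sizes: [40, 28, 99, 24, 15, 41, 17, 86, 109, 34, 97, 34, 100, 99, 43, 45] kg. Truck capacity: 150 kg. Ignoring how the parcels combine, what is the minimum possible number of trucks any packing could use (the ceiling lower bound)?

Total size = 40 + 28 + 99 + 24 + 15 + 41 + 17 + 86 + 109 + 34 + 97 + 34 + 100 + 99 + 43 + 45 = 911 kg.
⌈911 / 150⌉ = 7.

7 trucks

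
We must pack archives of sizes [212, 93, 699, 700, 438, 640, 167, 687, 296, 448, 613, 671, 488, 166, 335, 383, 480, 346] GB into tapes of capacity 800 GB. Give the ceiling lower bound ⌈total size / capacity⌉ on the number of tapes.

Total size = 212 + 93 + 699 + 700 + 438 + 640 + 167 + 687 + 296 + 448 + 613 + 671 + 488 + 166 + 335 + 383 + 480 + 346 = 7862 GB.
⌈7862 / 800⌉ = 10.

10 tapes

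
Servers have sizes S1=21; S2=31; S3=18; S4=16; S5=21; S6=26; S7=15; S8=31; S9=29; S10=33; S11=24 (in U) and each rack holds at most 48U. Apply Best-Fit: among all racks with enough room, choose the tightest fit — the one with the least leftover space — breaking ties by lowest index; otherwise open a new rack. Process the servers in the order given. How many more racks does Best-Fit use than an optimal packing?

1

Best-Fit: [21,18] [31,16] [21,26] [15,31] [29] [33] [24] → 7 racks.
Total size 265U; any packing needs at least ⌈265/48⌉ = 6 racks.
An optimal packing achieves that bound: [33,15] [31,16] [31] [29,18] [26,21] [24,21] → 6 racks.
Excess: 7 − 6 = 1.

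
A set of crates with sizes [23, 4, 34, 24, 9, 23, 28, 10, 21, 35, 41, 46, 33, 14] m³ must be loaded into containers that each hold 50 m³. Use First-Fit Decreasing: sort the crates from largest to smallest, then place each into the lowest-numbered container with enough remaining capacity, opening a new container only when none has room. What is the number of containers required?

Sorted descending: 46, 41, 35, 34, 33, 28, 24, 23, 23, 21, 14, 10, 9, 4.
container 1: place 46 m³, 4 m³ left
container 2: place 41 m³, 9 m³ left
container 3: place 35 m³, 15 m³ left
container 4: place 34 m³, 16 m³ left
container 5: place 33 m³, 17 m³ left
container 6: place 28 m³, 22 m³ left
container 7: place 24 m³, 26 m³ left
container 7: place 23 m³, 3 m³ left
container 8: place 23 m³, 27 m³ left
container 6: place 21 m³, 1 m³ left
container 3: place 14 m³, 1 m³ left
container 4: place 10 m³, 6 m³ left
container 2: place 9 m³, 0 m³ left
container 1: place 4 m³, 0 m³ left
Final containers: [46,4] [41,9] [35,14] [34,10] [33] [28,21] [24,23] [23].

8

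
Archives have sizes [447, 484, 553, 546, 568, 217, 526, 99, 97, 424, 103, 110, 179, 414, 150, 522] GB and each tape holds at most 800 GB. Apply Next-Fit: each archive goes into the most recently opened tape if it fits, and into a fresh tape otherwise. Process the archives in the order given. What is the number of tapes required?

9 tapes

Put 447 GB in tape 1; 353 GB remain.
Put 484 GB in tape 2; 316 GB remain.
Put 553 GB in tape 3; 247 GB remain.
Put 546 GB in tape 4; 254 GB remain.
Put 568 GB in tape 5; 232 GB remain.
Put 217 GB in tape 5; 15 GB remain.
Put 526 GB in tape 6; 274 GB remain.
Put 99 GB in tape 6; 175 GB remain.
Put 97 GB in tape 6; 78 GB remain.
Put 424 GB in tape 7; 376 GB remain.
Put 103 GB in tape 7; 273 GB remain.
Put 110 GB in tape 7; 163 GB remain.
Put 179 GB in tape 8; 621 GB remain.
Put 414 GB in tape 8; 207 GB remain.
Put 150 GB in tape 8; 57 GB remain.
Put 522 GB in tape 9; 278 GB remain.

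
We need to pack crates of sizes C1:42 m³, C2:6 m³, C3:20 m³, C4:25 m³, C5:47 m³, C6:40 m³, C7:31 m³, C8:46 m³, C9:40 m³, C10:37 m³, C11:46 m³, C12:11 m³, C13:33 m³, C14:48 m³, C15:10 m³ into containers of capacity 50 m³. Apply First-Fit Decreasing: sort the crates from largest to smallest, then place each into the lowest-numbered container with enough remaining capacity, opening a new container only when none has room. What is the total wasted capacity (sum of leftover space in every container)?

Sorted descending: 48, 47, 46, 46, 42, 40, 40, 37, 33, 31, 25, 20, 11, 10, 6.
container 1: place 48 m³, 2 m³ left
container 2: place 47 m³, 3 m³ left
container 3: place 46 m³, 4 m³ left
container 4: place 46 m³, 4 m³ left
container 5: place 42 m³, 8 m³ left
container 6: place 40 m³, 10 m³ left
container 7: place 40 m³, 10 m³ left
container 8: place 37 m³, 13 m³ left
container 9: place 33 m³, 17 m³ left
container 10: place 31 m³, 19 m³ left
container 11: place 25 m³, 25 m³ left
container 11: place 20 m³, 5 m³ left
container 8: place 11 m³, 2 m³ left
container 6: place 10 m³, 0 m³ left
container 5: place 6 m³, 2 m³ left
11 containers × 50 m³ = 550 m³; used 482 m³; unused 68 m³.

68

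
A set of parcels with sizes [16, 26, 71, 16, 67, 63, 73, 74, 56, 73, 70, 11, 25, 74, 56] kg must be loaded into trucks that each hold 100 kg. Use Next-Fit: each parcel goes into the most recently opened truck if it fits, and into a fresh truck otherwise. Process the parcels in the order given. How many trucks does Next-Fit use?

11 trucks

truck 1: place 16 kg, 84 kg left
truck 1: place 26 kg, 58 kg left
truck 2: place 71 kg, 29 kg left
truck 2: place 16 kg, 13 kg left
truck 3: place 67 kg, 33 kg left
truck 4: place 63 kg, 37 kg left
truck 5: place 73 kg, 27 kg left
truck 6: place 74 kg, 26 kg left
truck 7: place 56 kg, 44 kg left
truck 8: place 73 kg, 27 kg left
truck 9: place 70 kg, 30 kg left
truck 9: place 11 kg, 19 kg left
truck 10: place 25 kg, 75 kg left
truck 10: place 74 kg, 1 kg left
truck 11: place 56 kg, 44 kg left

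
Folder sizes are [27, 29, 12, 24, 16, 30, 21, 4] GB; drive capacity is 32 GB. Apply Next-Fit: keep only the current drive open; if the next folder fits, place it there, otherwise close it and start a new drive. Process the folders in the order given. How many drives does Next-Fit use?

Put 27 GB in drive 1; 5 GB remain.
Put 29 GB in drive 2; 3 GB remain.
Put 12 GB in drive 3; 20 GB remain.
Put 24 GB in drive 4; 8 GB remain.
Put 16 GB in drive 5; 16 GB remain.
Put 30 GB in drive 6; 2 GB remain.
Put 21 GB in drive 7; 11 GB remain.
Put 4 GB in drive 7; 7 GB remain.
Final drives: [27] [29] [12] [24] [16] [30] [21,4].

7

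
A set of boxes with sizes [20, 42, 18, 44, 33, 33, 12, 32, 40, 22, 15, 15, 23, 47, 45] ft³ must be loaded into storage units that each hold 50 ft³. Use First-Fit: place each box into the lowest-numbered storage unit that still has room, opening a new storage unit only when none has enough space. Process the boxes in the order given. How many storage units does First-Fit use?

storage unit 1: place 20 ft³, 30 ft³ left
storage unit 2: place 42 ft³, 8 ft³ left
storage unit 1: place 18 ft³, 12 ft³ left
storage unit 3: place 44 ft³, 6 ft³ left
storage unit 4: place 33 ft³, 17 ft³ left
storage unit 5: place 33 ft³, 17 ft³ left
storage unit 1: place 12 ft³, 0 ft³ left
storage unit 6: place 32 ft³, 18 ft³ left
storage unit 7: place 40 ft³, 10 ft³ left
storage unit 8: place 22 ft³, 28 ft³ left
storage unit 4: place 15 ft³, 2 ft³ left
storage unit 5: place 15 ft³, 2 ft³ left
storage unit 8: place 23 ft³, 5 ft³ left
storage unit 9: place 47 ft³, 3 ft³ left
storage unit 10: place 45 ft³, 5 ft³ left
Final storage units: [20,18,12] [42] [44] [33,15] [33,15] [32] [40] [22,23] [47] [45].

10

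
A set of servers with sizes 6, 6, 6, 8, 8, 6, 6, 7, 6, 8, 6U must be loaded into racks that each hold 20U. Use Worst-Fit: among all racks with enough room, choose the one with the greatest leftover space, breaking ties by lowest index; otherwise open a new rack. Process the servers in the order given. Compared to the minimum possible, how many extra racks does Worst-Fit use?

Worst-Fit: [6,6,6] [8,8] [6,6,7] [6,8,6] → 4 racks.
Total size 73U; any packing needs at least ⌈73/20⌉ = 4 racks.
So 4 is already optimal.

0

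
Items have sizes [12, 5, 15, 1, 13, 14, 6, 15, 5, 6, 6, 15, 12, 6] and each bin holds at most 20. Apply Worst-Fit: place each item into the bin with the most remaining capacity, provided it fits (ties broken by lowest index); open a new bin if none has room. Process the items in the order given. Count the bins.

12 → bin 1 (remaining 8)
5 → bin 1 (remaining 3)
15 → bin 2 (remaining 5)
1 → bin 2 (remaining 4)
13 → bin 3 (remaining 7)
14 → bin 4 (remaining 6)
6 → bin 3 (remaining 1)
15 → bin 5 (remaining 5)
5 → bin 4 (remaining 1)
6 → bin 6 (remaining 14)
6 → bin 6 (remaining 8)
15 → bin 7 (remaining 5)
12 → bin 8 (remaining 8)
6 → bin 6 (remaining 2)
Final bins: [12,5] [15,1] [13,6] [14,5] [15] [6,6,6] [15] [12].

8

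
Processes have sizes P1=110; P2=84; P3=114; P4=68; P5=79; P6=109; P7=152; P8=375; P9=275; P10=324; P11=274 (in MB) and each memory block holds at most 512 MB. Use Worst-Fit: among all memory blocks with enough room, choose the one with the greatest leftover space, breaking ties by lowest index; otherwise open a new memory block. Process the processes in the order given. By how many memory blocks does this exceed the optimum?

Worst-Fit: [110,84,114,68,79] [109,152] [375] [275] [324] [274] → 6 memory blocks.
Total size 1964 MB; any packing needs at least ⌈1964/512⌉ = 4 memory blocks.
An optimal packing achieves that bound: [375,114] [324,152] [275,110,109] [274,84,79,68] → 4 memory blocks.
Excess: 6 − 4 = 2.

2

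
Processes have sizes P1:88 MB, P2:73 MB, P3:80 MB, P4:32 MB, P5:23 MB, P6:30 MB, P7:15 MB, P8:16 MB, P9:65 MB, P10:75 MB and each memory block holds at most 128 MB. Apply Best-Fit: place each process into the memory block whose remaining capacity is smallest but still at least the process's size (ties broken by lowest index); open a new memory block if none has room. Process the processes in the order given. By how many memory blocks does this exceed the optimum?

0

Best-Fit: [88,32] [73,30,15] [80,23,16] [65] [75] → 5 memory blocks.
5 processes exceed 64 MB (half the capacity), and no two of those can share a memory block, so at least 5 memory blocks are needed.
So 5 is already optimal.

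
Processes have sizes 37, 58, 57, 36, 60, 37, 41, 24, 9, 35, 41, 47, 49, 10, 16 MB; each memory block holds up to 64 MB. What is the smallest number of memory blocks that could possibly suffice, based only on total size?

Total size = 37 + 58 + 57 + 36 + 60 + 37 + 41 + 24 + 9 + 35 + 41 + 47 + 49 + 10 + 16 = 557 MB.
⌈557 / 64⌉ = 9.

9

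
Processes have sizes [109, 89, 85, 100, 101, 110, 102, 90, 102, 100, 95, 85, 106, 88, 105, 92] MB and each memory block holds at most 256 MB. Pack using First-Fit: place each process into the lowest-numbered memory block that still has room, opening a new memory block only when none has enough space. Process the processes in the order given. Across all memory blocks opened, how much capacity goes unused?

109 MB → memory block 1 (remaining 147 MB)
89 MB → memory block 1 (remaining 58 MB)
85 MB → memory block 2 (remaining 171 MB)
100 MB → memory block 2 (remaining 71 MB)
101 MB → memory block 3 (remaining 155 MB)
110 MB → memory block 3 (remaining 45 MB)
102 MB → memory block 4 (remaining 154 MB)
90 MB → memory block 4 (remaining 64 MB)
102 MB → memory block 5 (remaining 154 MB)
100 MB → memory block 5 (remaining 54 MB)
95 MB → memory block 6 (remaining 161 MB)
85 MB → memory block 6 (remaining 76 MB)
106 MB → memory block 7 (remaining 150 MB)
88 MB → memory block 7 (remaining 62 MB)
105 MB → memory block 8 (remaining 151 MB)
92 MB → memory block 8 (remaining 59 MB)
8 memory blocks × 256 MB = 2048 MB; used 1559 MB; unused 489 MB.

489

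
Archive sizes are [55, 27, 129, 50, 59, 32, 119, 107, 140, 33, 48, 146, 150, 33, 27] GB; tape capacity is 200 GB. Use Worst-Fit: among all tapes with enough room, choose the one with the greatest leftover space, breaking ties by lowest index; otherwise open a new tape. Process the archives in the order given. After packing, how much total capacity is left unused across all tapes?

tape 1: place 55 GB, 145 GB left
tape 1: place 27 GB, 118 GB left
tape 2: place 129 GB, 71 GB left
tape 1: place 50 GB, 68 GB left
tape 2: place 59 GB, 12 GB left
tape 1: place 32 GB, 36 GB left
tape 3: place 119 GB, 81 GB left
tape 4: place 107 GB, 93 GB left
tape 5: place 140 GB, 60 GB left
tape 4: place 33 GB, 60 GB left
tape 3: place 48 GB, 33 GB left
tape 6: place 146 GB, 54 GB left
tape 7: place 150 GB, 50 GB left
tape 4: place 33 GB, 27 GB left
tape 5: place 27 GB, 33 GB left
7 tapes × 200 GB = 1400 GB; used 1155 GB; unused 245 GB.

245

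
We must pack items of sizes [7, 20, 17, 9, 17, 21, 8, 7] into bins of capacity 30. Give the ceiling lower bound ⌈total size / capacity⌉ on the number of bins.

4

Total size = 7 + 20 + 17 + 9 + 17 + 21 + 8 + 7 = 106.
⌈106 / 30⌉ = 4.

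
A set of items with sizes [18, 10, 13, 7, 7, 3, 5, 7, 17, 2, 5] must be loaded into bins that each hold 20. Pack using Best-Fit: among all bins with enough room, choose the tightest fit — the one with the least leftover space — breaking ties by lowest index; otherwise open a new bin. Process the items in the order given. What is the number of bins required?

5 bins

18 → bin 1 (remaining 2)
10 → bin 2 (remaining 10)
13 → bin 3 (remaining 7)
7 → bin 3 (remaining 0)
7 → bin 2 (remaining 3)
3 → bin 2 (remaining 0)
5 → bin 4 (remaining 15)
7 → bin 4 (remaining 8)
17 → bin 5 (remaining 3)
2 → bin 1 (remaining 0)
5 → bin 4 (remaining 3)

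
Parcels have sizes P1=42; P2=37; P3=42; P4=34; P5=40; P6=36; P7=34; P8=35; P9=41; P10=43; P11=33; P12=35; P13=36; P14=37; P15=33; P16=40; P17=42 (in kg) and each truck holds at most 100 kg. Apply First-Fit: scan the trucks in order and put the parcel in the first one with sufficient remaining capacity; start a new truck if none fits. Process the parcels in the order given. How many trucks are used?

P1 (42 kg) → truck 1 (remaining 58 kg)
P2 (37 kg) → truck 1 (remaining 21 kg)
P3 (42 kg) → truck 2 (remaining 58 kg)
P4 (34 kg) → truck 2 (remaining 24 kg)
P5 (40 kg) → truck 3 (remaining 60 kg)
P6 (36 kg) → truck 3 (remaining 24 kg)
P7 (34 kg) → truck 4 (remaining 66 kg)
P8 (35 kg) → truck 4 (remaining 31 kg)
P9 (41 kg) → truck 5 (remaining 59 kg)
P10 (43 kg) → truck 5 (remaining 16 kg)
P11 (33 kg) → truck 6 (remaining 67 kg)
P12 (35 kg) → truck 6 (remaining 32 kg)
P13 (36 kg) → truck 7 (remaining 64 kg)
P14 (37 kg) → truck 7 (remaining 27 kg)
P15 (33 kg) → truck 8 (remaining 67 kg)
P16 (40 kg) → truck 8 (remaining 27 kg)
P17 (42 kg) → truck 9 (remaining 58 kg)
Final trucks: [42,37] [42,34] [40,36] [34,35] [41,43] [33,35] [36,37] [33,40] [42].

9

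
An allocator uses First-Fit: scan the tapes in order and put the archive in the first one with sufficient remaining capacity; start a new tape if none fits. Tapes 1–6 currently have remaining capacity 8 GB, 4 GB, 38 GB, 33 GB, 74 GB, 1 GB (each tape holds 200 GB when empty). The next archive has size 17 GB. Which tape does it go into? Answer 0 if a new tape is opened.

3

Tapes with room: tape 3 (38 GB), tape 4 (33 GB), tape 5 (74 GB).
The first with room is tape 3.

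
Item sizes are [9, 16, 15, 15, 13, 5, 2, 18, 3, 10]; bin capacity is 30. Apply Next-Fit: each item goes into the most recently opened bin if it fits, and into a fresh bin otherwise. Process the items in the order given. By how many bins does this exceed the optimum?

Next-Fit: [9,16] [15,15] [13,5,2] [18,3] [10] → 5 bins.
Total size 106; any packing needs at least ⌈106/30⌉ = 4 bins.
An optimal packing achieves that bound: [18,10,2] [16,13] [15,15] [9,5,3] → 4 bins.
Excess: 5 − 4 = 1.

1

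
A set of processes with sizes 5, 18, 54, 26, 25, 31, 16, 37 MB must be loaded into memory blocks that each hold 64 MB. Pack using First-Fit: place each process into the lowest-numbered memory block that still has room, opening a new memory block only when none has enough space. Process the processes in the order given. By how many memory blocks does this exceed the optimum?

First-Fit: [5,18,26] [54] [25,31] [16,37] → 4 memory blocks.
Total size 212 MB; any packing needs at least ⌈212/64⌉ = 4 memory blocks.
So 4 is already optimal.

0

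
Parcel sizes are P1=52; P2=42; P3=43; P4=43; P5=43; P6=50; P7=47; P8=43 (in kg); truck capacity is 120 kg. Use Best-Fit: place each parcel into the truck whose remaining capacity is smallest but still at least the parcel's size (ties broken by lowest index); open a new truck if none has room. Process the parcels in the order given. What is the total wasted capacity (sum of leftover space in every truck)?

117

truck 1: place P1 (52 kg), 68 kg left
truck 1: place P2 (42 kg), 26 kg left
truck 2: place P3 (43 kg), 77 kg left
truck 2: place P4 (43 kg), 34 kg left
truck 3: place P5 (43 kg), 77 kg left
truck 3: place P6 (50 kg), 27 kg left
truck 4: place P7 (47 kg), 73 kg left
truck 4: place P8 (43 kg), 30 kg left
4 trucks × 120 kg = 480 kg; used 363 kg; unused 117 kg.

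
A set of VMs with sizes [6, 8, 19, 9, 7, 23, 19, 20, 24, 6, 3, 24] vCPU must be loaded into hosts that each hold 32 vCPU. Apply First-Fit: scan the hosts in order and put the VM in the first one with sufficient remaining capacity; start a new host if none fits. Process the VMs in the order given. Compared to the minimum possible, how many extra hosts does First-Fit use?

1

First-Fit: [6,8,9,7] [19,6,3] [23] [19] [20] [24] [24] → 7 hosts.
Total size 168 vCPU; any packing needs at least ⌈168/32⌉ = 6 hosts.
An optimal packing achieves that bound: [24,8] [24,7] [23,9] [20,6,6] [19,3] [19] → 6 hosts.
Excess: 7 − 6 = 1.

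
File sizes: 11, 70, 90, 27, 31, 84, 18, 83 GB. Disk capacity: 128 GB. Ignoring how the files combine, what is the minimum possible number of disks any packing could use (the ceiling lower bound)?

4

Total size = 11 + 70 + 90 + 27 + 31 + 84 + 18 + 83 = 414 GB.
⌈414 / 128⌉ = 4.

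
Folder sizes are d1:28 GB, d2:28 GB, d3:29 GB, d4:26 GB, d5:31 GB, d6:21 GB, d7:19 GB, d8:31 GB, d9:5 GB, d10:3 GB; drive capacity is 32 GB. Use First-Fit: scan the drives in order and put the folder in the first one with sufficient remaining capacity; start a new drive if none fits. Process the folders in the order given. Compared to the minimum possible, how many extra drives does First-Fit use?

0

First-Fit: [28,3] [28] [29] [26,5] [31] [21] [19] [31] → 8 drives.
8 folders exceed 16 GB (half the capacity), and no two of those can share a drive, so at least 8 drives are needed.
So 8 is already optimal.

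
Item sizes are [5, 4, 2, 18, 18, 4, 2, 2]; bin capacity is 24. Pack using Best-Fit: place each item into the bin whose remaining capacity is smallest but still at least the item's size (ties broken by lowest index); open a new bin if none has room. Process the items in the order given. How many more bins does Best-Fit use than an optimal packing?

0

Best-Fit: [5,4,2] [18,4,2] [18,2] → 3 bins.
Total size 55; any packing needs at least ⌈55/24⌉ = 3 bins.
So 3 is already optimal.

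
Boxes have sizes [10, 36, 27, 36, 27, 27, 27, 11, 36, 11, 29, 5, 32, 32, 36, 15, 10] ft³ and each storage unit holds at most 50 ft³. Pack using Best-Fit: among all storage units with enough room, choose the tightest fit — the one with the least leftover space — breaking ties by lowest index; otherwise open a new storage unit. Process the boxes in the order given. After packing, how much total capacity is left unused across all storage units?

storage unit 1: place 10 ft³, 40 ft³ left
storage unit 1: place 36 ft³, 4 ft³ left
storage unit 2: place 27 ft³, 23 ft³ left
storage unit 3: place 36 ft³, 14 ft³ left
storage unit 4: place 27 ft³, 23 ft³ left
storage unit 5: place 27 ft³, 23 ft³ left
storage unit 6: place 27 ft³, 23 ft³ left
storage unit 3: place 11 ft³, 3 ft³ left
storage unit 7: place 36 ft³, 14 ft³ left
storage unit 7: place 11 ft³, 3 ft³ left
storage unit 8: place 29 ft³, 21 ft³ left
storage unit 8: place 5 ft³, 16 ft³ left
storage unit 9: place 32 ft³, 18 ft³ left
storage unit 10: place 32 ft³, 18 ft³ left
storage unit 11: place 36 ft³, 14 ft³ left
storage unit 8: place 15 ft³, 1 ft³ left
storage unit 11: place 10 ft³, 4 ft³ left
11 storage units × 50 ft³ = 550 ft³; used 407 ft³; unused 143 ft³.

143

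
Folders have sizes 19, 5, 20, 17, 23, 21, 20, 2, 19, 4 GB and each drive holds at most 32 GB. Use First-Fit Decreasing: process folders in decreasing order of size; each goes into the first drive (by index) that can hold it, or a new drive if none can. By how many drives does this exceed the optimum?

0

First-Fit Decreasing: [23,5,4] [21,2] [20] [20] [19] [19] [17] → 7 drives.
7 folders exceed 16 GB (half the capacity), and no two of those can share a drive, so at least 7 drives are needed.
So 7 is already optimal.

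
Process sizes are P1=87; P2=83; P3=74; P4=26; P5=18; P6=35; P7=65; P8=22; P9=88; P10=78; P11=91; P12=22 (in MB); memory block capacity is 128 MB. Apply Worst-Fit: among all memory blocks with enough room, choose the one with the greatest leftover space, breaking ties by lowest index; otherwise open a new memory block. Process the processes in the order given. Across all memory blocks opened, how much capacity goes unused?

Put P1 (87 MB) in memory block 1; 41 MB remain.
Put P2 (83 MB) in memory block 2; 45 MB remain.
Put P3 (74 MB) in memory block 3; 54 MB remain.
Put P4 (26 MB) in memory block 3; 28 MB remain.
Put P5 (18 MB) in memory block 2; 27 MB remain.
Put P6 (35 MB) in memory block 1; 6 MB remain.
Put P7 (65 MB) in memory block 4; 63 MB remain.
Put P8 (22 MB) in memory block 4; 41 MB remain.
Put P9 (88 MB) in memory block 5; 40 MB remain.
Put P10 (78 MB) in memory block 6; 50 MB remain.
Put P11 (91 MB) in memory block 7; 37 MB remain.
Put P12 (22 MB) in memory block 6; 28 MB remain.
7 memory blocks × 128 MB = 896 MB; used 689 MB; unused 207 MB.

207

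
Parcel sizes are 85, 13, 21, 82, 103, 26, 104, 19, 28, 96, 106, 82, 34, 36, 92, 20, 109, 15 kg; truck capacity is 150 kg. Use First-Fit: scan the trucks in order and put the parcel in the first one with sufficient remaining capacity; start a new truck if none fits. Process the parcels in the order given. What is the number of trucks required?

85 kg → truck 1 (remaining 65 kg)
13 kg → truck 1 (remaining 52 kg)
21 kg → truck 1 (remaining 31 kg)
82 kg → truck 2 (remaining 68 kg)
103 kg → truck 3 (remaining 47 kg)
26 kg → truck 1 (remaining 5 kg)
104 kg → truck 4 (remaining 46 kg)
19 kg → truck 2 (remaining 49 kg)
28 kg → truck 2 (remaining 21 kg)
96 kg → truck 5 (remaining 54 kg)
106 kg → truck 6 (remaining 44 kg)
82 kg → truck 7 (remaining 68 kg)
34 kg → truck 3 (remaining 13 kg)
36 kg → truck 4 (remaining 10 kg)
92 kg → truck 8 (remaining 58 kg)
20 kg → truck 2 (remaining 1 kg)
109 kg → truck 9 (remaining 41 kg)
15 kg → truck 5 (remaining 39 kg)
Final trucks: [85,13,21,26] [82,19,28,20] [103,34] [104,36] [96,15] [106] [82] [92] [109].

9 trucks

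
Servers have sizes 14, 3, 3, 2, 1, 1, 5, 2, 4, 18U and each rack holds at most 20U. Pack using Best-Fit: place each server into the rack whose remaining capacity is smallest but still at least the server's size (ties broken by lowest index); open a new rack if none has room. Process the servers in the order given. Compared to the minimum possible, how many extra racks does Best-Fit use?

Best-Fit: [14,3,3] [2,1,1,5,2,4] [18] → 3 racks.
Total size 53U; any packing needs at least ⌈53/20⌉ = 3 racks.
So 3 is already optimal.

0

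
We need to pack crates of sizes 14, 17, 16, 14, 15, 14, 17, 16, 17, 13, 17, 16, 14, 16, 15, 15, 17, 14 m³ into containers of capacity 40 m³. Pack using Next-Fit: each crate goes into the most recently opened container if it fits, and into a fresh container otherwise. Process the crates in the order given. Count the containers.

container 1: place 14 m³, 26 m³ left
container 1: place 17 m³, 9 m³ left
container 2: place 16 m³, 24 m³ left
container 2: place 14 m³, 10 m³ left
container 3: place 15 m³, 25 m³ left
container 3: place 14 m³, 11 m³ left
container 4: place 17 m³, 23 m³ left
container 4: place 16 m³, 7 m³ left
container 5: place 17 m³, 23 m³ left
container 5: place 13 m³, 10 m³ left
container 6: place 17 m³, 23 m³ left
container 6: place 16 m³, 7 m³ left
container 7: place 14 m³, 26 m³ left
container 7: place 16 m³, 10 m³ left
container 8: place 15 m³, 25 m³ left
container 8: place 15 m³, 10 m³ left
container 9: place 17 m³, 23 m³ left
container 9: place 14 m³, 9 m³ left
Final containers: [14,17] [16,14] [15,14] [17,16] [17,13] [17,16] [14,16] [15,15] [17,14].

9 containers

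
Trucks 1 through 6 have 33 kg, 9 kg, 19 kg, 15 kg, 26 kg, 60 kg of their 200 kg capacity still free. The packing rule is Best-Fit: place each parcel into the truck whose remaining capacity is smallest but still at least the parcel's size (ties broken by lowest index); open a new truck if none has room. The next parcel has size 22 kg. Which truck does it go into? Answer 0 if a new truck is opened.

Trucks with room: truck 1 (33 kg), truck 5 (26 kg), truck 6 (60 kg).
Tightest fit is truck 5 with 26 kg free.

5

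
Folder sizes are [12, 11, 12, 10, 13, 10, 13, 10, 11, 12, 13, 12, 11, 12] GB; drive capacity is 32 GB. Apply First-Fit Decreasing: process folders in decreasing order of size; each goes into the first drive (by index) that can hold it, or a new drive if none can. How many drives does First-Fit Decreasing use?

Sorted descending: 13, 13, 13, 12, 12, 12, 12, 12, 11, 11, 11, 10, 10, 10.
Put 13 GB in drive 1; 19 GB remain.
Put 13 GB in drive 1; 6 GB remain.
Put 13 GB in drive 2; 19 GB remain.
Put 12 GB in drive 2; 7 GB remain.
Put 12 GB in drive 3; 20 GB remain.
Put 12 GB in drive 3; 8 GB remain.
Put 12 GB in drive 4; 20 GB remain.
Put 12 GB in drive 4; 8 GB remain.
Put 11 GB in drive 5; 21 GB remain.
Put 11 GB in drive 5; 10 GB remain.
Put 11 GB in drive 6; 21 GB remain.
Put 10 GB in drive 5; 0 GB remain.
Put 10 GB in drive 6; 11 GB remain.
Put 10 GB in drive 6; 1 GB remain.

6 drives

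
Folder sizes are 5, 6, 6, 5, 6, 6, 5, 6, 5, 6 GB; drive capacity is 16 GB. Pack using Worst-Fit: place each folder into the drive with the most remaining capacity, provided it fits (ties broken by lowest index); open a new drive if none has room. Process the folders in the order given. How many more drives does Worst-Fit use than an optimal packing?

1

Worst-Fit: [5,6,5] [6,5] [6,6] [6,5] [6] → 5 drives.
Total size 56 GB; any packing needs at least ⌈56/16⌉ = 4 drives.
An optimal packing achieves that bound: [6,6] [6,6] [6,5,5] [6,5,5] → 4 drives.
Excess: 5 − 4 = 1.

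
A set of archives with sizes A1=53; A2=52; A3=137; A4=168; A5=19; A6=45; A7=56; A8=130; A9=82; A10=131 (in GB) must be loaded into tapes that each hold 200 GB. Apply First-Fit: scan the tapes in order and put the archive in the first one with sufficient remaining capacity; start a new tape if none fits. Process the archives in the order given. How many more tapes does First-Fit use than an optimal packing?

First-Fit: [53,52,19,45] [137,56] [168] [130] [82] [131] → 6 tapes.
Total size 873 GB; any packing needs at least ⌈873/200⌉ = 5 tapes.
An optimal packing achieves that bound: [168,19] [137,56] [131,53] [130,52] [82,45] → 5 tapes.
Excess: 6 − 5 = 1.

1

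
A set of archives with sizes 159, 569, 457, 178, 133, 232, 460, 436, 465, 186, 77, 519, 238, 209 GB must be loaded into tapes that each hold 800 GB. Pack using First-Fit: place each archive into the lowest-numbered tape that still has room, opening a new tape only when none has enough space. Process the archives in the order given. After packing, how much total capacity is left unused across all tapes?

159 GB → tape 1 (remaining 641 GB)
569 GB → tape 1 (remaining 72 GB)
457 GB → tape 2 (remaining 343 GB)
178 GB → tape 2 (remaining 165 GB)
133 GB → tape 2 (remaining 32 GB)
232 GB → tape 3 (remaining 568 GB)
460 GB → tape 3 (remaining 108 GB)
436 GB → tape 4 (remaining 364 GB)
465 GB → tape 5 (remaining 335 GB)
186 GB → tape 4 (remaining 178 GB)
77 GB → tape 3 (remaining 31 GB)
519 GB → tape 6 (remaining 281 GB)
238 GB → tape 5 (remaining 97 GB)
209 GB → tape 6 (remaining 72 GB)
6 tapes × 800 GB = 4800 GB; used 4318 GB; unused 482 GB.

482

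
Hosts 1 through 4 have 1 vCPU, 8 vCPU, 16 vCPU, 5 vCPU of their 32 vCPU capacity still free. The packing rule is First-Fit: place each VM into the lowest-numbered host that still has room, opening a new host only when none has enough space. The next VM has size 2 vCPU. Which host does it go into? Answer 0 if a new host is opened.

Hosts with room: host 2 (8 vCPU), host 3 (16 vCPU), host 4 (5 vCPU).
The first with room is host 2.

2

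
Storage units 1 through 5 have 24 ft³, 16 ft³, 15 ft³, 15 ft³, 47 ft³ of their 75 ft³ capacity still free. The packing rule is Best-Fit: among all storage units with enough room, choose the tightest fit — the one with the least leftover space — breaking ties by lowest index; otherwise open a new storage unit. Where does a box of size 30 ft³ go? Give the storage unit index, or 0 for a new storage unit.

Storage units with room: storage unit 5 (47 ft³).
Tightest fit is storage unit 5 with 47 ft³ free.

5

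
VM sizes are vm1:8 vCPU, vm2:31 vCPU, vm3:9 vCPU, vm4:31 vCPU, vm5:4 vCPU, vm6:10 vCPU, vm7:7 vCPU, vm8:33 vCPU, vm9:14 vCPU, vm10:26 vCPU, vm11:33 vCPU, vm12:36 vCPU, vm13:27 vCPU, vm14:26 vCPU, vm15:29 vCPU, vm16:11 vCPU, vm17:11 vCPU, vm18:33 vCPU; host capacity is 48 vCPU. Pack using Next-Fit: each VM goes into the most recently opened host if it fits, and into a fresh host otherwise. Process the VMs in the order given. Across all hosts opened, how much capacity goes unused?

101

vm1 (8 vCPU) → host 1 (remaining 40 vCPU)
vm2 (31 vCPU) → host 1 (remaining 9 vCPU)
vm3 (9 vCPU) → host 1 (remaining 0 vCPU)
vm4 (31 vCPU) → host 2 (remaining 17 vCPU)
vm5 (4 vCPU) → host 2 (remaining 13 vCPU)
vm6 (10 vCPU) → host 2 (remaining 3 vCPU)
vm7 (7 vCPU) → host 3 (remaining 41 vCPU)
vm8 (33 vCPU) → host 3 (remaining 8 vCPU)
vm9 (14 vCPU) → host 4 (remaining 34 vCPU)
vm10 (26 vCPU) → host 4 (remaining 8 vCPU)
vm11 (33 vCPU) → host 5 (remaining 15 vCPU)
vm12 (36 vCPU) → host 6 (remaining 12 vCPU)
vm13 (27 vCPU) → host 7 (remaining 21 vCPU)
vm14 (26 vCPU) → host 8 (remaining 22 vCPU)
vm15 (29 vCPU) → host 9 (remaining 19 vCPU)
vm16 (11 vCPU) → host 9 (remaining 8 vCPU)
vm17 (11 vCPU) → host 10 (remaining 37 vCPU)
vm18 (33 vCPU) → host 10 (remaining 4 vCPU)
10 hosts × 48 vCPU = 480 vCPU; used 379 vCPU; unused 101 vCPU.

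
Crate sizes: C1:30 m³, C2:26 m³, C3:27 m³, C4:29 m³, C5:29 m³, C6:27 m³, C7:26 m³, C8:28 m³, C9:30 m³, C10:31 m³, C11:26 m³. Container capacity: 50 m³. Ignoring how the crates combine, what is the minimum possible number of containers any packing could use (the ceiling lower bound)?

Total size = 30 + 26 + 27 + 29 + 29 + 27 + 26 + 28 + 30 + 31 + 26 = 309 m³.
⌈309 / 50⌉ = 7.

7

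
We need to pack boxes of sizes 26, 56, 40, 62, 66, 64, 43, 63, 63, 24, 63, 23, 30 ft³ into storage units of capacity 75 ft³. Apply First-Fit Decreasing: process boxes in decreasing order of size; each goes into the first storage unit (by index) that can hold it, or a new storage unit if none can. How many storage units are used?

10

Sorted descending: 66, 64, 63, 63, 63, 62, 56, 43, 40, 30, 26, 24, 23.
storage unit 1: place 66 ft³, 9 ft³ left
storage unit 2: place 64 ft³, 11 ft³ left
storage unit 3: place 63 ft³, 12 ft³ left
storage unit 4: place 63 ft³, 12 ft³ left
storage unit 5: place 63 ft³, 12 ft³ left
storage unit 6: place 62 ft³, 13 ft³ left
storage unit 7: place 56 ft³, 19 ft³ left
storage unit 8: place 43 ft³, 32 ft³ left
storage unit 9: place 40 ft³, 35 ft³ left
storage unit 8: place 30 ft³, 2 ft³ left
storage unit 9: place 26 ft³, 9 ft³ left
storage unit 10: place 24 ft³, 51 ft³ left
storage unit 10: place 23 ft³, 28 ft³ left
Final storage units: [66] [64] [63] [63] [63] [62] [56] [43,30] [40,26] [24,23].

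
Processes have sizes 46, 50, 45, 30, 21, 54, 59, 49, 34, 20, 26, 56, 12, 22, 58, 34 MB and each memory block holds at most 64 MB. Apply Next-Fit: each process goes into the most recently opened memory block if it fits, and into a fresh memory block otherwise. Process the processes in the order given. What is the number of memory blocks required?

Put 46 MB in memory block 1; 18 MB remain.
Put 50 MB in memory block 2; 14 MB remain.
Put 45 MB in memory block 3; 19 MB remain.
Put 30 MB in memory block 4; 34 MB remain.
Put 21 MB in memory block 4; 13 MB remain.
Put 54 MB in memory block 5; 10 MB remain.
Put 59 MB in memory block 6; 5 MB remain.
Put 49 MB in memory block 7; 15 MB remain.
Put 34 MB in memory block 8; 30 MB remain.
Put 20 MB in memory block 8; 10 MB remain.
Put 26 MB in memory block 9; 38 MB remain.
Put 56 MB in memory block 10; 8 MB remain.
Put 12 MB in memory block 11; 52 MB remain.
Put 22 MB in memory block 11; 30 MB remain.
Put 58 MB in memory block 12; 6 MB remain.
Put 34 MB in memory block 13; 30 MB remain.
Final memory blocks: [46] [50] [45] [30,21] [54] [59] [49] [34,20] [26] [56] [12,22] [58] [34].

13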